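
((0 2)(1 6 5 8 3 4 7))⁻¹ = (0 2)(1 7 4 3 8 5 6)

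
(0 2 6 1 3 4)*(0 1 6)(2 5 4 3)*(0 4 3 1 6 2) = (0 5 3 1)(2 4 6)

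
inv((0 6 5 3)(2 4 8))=(0 3 5 6)(2 8 4)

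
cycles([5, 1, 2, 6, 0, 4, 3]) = (0 5 4)(3 6)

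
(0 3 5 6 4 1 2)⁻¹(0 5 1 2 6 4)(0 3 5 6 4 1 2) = (0 4 1 3 6 2)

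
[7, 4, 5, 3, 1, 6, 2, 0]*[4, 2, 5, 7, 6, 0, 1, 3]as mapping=[0→3, 1→6, 2→0, 3→7, 4→2, 5→1, 6→5, 7→4]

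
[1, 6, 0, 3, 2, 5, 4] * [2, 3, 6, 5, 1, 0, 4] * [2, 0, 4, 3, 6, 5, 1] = [3, 6, 4, 5, 1, 2, 0]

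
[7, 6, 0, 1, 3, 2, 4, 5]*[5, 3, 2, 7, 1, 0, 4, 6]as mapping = [0→6, 1→4, 2→5, 3→3, 4→7, 5→2, 6→1, 7→0]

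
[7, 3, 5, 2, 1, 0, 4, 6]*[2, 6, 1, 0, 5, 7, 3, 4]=[4, 0, 7, 1, 6, 2, 5, 3]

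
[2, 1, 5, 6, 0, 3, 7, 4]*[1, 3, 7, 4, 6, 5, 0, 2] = [7, 3, 5, 0, 1, 4, 2, 6]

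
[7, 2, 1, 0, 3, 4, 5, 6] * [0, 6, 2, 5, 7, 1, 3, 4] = [4, 2, 6, 0, 5, 7, 1, 3] 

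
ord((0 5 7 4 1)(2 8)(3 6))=10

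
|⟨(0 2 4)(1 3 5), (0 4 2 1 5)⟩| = 360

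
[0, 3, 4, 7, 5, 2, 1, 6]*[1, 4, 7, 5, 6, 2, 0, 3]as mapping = [0→1, 1→5, 2→6, 3→3, 4→2, 5→7, 6→4, 7→0]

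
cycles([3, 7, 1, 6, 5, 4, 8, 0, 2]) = (0 3 6 8 2 1 7)(4 5)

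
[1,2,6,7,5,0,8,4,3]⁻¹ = [5,0,1,8,7,4,2,3,6]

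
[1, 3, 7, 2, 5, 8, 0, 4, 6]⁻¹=[6, 0, 3, 1, 7, 4, 8, 2, 5]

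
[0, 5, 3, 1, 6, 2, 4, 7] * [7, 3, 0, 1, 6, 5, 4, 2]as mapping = [0→7, 1→5, 2→1, 3→3, 4→4, 5→0, 6→6, 7→2]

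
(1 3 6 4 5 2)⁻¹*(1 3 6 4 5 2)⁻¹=(1 5 6)(2 4 3)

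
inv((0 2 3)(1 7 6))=(0 3 2)(1 6 7)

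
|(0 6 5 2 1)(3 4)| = 10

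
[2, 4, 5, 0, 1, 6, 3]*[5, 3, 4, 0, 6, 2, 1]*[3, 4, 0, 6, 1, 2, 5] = [1, 5, 0, 2, 6, 4, 3]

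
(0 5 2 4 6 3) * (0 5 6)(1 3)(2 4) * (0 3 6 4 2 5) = (0 4 3)(1 6)(2 5)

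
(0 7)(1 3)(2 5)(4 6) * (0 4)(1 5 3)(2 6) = (0 7 4 2 3 5 6)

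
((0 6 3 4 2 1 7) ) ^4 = (0 2 6 1 3 7 4) 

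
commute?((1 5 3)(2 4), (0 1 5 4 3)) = no:(1 5 3)(2 4) * (0 1 5 4 3) = (0 1 4 2 3 5), (0 1 5 4 3) * (1 5 3)(2 4) = (0 5 2 4 1 3)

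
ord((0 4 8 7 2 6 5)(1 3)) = 14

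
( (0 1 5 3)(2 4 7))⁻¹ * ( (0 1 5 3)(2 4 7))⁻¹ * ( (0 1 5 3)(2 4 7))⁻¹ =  (0 1 5 3)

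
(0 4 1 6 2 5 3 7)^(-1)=(0 7 3 5 2 6 1 4)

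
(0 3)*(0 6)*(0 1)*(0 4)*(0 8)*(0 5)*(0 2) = (0 3 6 1 4 8 5 2)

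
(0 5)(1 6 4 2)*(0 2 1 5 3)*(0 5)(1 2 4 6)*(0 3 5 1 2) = (0 5 4)(1 2 3)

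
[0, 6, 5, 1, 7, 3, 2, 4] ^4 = [0, 3, 6, 5, 4, 2, 1, 7] 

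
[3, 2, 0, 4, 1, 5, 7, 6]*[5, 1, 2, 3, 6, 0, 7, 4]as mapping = [0→3, 1→2, 2→5, 3→6, 4→1, 5→0, 6→4, 7→7]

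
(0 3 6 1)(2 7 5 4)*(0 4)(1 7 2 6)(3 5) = (0 5)(1 4 6 7 3)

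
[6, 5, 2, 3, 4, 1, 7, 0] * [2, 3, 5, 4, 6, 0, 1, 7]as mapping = [0→1, 1→0, 2→5, 3→4, 4→6, 5→3, 6→7, 7→2]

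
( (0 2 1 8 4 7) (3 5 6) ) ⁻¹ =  (0 7 4 8 1 2) (3 6 5) 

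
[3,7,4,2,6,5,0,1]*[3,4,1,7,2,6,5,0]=[7,0,2,1,5,6,3,4]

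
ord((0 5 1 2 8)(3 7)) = 10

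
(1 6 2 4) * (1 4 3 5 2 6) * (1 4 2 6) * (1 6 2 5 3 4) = (2 4 5)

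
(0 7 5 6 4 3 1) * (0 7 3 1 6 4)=(0 3 6)(1 7 5 4)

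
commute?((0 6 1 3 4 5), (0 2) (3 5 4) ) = no:(0 6 1 3 4 5)*(0 2) (3 5 4) = (0 6 1 5 2), (0 2) (3 5 4)*(0 6 1 3 4 5) = (0 2 6 1 3) 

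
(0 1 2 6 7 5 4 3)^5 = (0 5 2 3 7 1 4 6)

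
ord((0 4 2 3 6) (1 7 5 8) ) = 20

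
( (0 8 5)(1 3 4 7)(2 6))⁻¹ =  (0 5 8)(1 7 4 3)(2 6)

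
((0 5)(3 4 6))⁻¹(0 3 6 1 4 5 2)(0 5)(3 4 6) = (0 2 5 4 3 1 6)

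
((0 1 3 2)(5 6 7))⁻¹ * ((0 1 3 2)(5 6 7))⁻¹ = (0 3)(1 2)(5 6 7)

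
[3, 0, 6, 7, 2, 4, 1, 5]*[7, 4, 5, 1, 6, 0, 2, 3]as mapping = [0→1, 1→7, 2→2, 3→3, 4→5, 5→6, 6→4, 7→0]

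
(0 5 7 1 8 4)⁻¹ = (0 4 8 1 7 5)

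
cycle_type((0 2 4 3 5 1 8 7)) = 8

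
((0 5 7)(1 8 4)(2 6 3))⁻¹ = (0 7 5)(1 4 8)(2 3 6)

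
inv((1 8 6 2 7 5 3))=(1 3 5 7 2 6 8)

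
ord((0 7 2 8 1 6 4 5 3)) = 9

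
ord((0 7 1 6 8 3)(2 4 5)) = 6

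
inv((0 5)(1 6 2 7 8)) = (0 5)(1 8 7 2 6)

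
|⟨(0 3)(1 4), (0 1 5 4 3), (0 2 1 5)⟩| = 720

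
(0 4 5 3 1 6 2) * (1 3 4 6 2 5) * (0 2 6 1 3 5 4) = (0 1 6 4 3 5)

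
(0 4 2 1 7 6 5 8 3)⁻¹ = (0 3 8 5 6 7 1 2 4)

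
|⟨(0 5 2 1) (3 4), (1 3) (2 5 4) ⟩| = 720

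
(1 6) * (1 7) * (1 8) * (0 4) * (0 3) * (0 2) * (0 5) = (0 4 3 2 5)(1 6 7 8)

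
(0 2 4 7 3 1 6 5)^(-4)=(0 3)(1 2)(4 6)(5 7)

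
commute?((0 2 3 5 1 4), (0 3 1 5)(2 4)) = no:(0 2 3 5 1 4) * (0 3 1 5)(2 4) = (0 4 3)(1 2), (0 3 1 5)(2 4) * (0 2 3 5 1 4) = (0 5 2)(3 4)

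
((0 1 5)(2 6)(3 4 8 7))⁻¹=(0 5 1)(2 6)(3 7 8 4)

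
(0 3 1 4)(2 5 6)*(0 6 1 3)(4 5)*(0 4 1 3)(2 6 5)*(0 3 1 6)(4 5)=(0 5 1 2 6)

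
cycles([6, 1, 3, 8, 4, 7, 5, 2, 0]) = (0 6 5 7 2 3 8)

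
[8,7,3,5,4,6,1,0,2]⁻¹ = [7,6,8,2,4,3,5,1,0]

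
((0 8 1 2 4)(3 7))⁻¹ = (0 4 2 1 8)(3 7)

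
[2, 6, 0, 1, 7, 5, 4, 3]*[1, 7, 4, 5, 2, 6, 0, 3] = [4, 0, 1, 7, 3, 6, 2, 5]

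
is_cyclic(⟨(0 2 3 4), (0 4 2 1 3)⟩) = no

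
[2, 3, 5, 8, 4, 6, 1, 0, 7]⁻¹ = [7, 6, 0, 1, 4, 2, 5, 8, 3]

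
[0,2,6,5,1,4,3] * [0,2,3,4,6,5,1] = [0,3,1,5,2,6,4]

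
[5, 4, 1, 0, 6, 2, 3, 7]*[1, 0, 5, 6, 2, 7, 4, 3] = [7, 2, 0, 1, 4, 5, 6, 3]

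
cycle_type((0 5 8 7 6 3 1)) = 7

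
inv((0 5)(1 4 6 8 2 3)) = (0 5)(1 3 2 8 6 4)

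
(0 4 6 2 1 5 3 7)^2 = (0 6 1 3)(2 5 7 4)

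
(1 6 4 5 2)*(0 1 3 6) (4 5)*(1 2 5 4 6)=(0 2 3 1) (4 6) 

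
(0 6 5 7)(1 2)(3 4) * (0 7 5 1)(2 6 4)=(0 4 3 2)(1 6)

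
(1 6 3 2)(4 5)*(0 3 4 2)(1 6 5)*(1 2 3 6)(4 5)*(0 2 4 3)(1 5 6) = (0 1 3 2 5)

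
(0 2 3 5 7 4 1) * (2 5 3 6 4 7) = (0 5 2 6 4 1)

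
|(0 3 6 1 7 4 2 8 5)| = 9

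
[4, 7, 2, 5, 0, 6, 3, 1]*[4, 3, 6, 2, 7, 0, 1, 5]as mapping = [0→7, 1→5, 2→6, 3→0, 4→4, 5→1, 6→2, 7→3]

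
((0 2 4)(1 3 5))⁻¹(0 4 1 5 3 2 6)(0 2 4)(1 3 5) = (0 3 1 5 4 6 2)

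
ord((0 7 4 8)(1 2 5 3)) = 4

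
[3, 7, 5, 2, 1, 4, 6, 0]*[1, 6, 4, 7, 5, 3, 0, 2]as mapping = [0→7, 1→2, 2→3, 3→4, 4→6, 5→5, 6→0, 7→1]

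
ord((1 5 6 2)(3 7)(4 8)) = 4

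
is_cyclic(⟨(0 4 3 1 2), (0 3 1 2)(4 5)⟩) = no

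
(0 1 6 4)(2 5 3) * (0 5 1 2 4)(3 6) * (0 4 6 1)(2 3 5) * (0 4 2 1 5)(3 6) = (0 6 2 4 1)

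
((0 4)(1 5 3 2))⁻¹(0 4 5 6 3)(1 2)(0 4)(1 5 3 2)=(0 3 6 2 4)(1 5)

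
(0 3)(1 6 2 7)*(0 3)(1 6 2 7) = (1 2)(6 7)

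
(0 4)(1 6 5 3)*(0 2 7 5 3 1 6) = (0 4 2 7 5 1)(3 6)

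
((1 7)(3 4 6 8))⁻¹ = (1 7)(3 8 6 4)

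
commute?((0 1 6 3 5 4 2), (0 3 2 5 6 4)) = no:(0 1 6 3 5 4 2)*(0 3 2 5 6 4) = (0 1 4 5)(2 3 6), (0 3 2 5 6 4)*(0 1 6 3 5 4 2) = (0 5 3)(1 6 2 4)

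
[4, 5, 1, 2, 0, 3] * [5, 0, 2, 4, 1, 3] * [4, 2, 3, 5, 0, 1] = [2, 5, 4, 3, 1, 0]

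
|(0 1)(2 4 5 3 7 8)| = 6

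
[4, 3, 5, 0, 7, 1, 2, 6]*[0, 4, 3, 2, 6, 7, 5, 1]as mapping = [0→6, 1→2, 2→7, 3→0, 4→1, 5→4, 6→3, 7→5]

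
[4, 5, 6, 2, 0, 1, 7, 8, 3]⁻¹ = [4, 5, 3, 8, 0, 1, 2, 6, 7]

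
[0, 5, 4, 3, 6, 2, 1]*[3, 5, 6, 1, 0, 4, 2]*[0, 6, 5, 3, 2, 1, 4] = [3, 2, 0, 6, 5, 4, 1] 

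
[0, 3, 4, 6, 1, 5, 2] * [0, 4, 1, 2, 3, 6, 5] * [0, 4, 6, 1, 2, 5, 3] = [0, 6, 1, 5, 2, 3, 4]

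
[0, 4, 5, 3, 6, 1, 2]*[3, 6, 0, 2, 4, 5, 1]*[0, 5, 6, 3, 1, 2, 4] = [3, 1, 2, 6, 5, 4, 0]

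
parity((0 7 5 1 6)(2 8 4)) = even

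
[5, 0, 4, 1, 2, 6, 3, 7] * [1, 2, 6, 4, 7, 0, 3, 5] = [0, 1, 7, 2, 6, 3, 4, 5]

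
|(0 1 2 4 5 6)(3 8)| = 6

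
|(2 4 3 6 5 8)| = 6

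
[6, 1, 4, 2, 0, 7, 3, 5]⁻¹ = [4, 1, 3, 6, 2, 7, 0, 5]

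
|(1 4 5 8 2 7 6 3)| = 8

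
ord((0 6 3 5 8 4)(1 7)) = 6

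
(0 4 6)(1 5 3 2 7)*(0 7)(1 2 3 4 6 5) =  (0 6 7 2)(4 5)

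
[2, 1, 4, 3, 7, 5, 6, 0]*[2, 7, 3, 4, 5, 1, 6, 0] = [3, 7, 5, 4, 0, 1, 6, 2]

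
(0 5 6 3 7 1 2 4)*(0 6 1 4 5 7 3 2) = (0 7 4 6 2 5 1)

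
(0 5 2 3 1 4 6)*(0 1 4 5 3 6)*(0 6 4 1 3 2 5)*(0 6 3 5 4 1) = (0 2 1 6 5 4 3)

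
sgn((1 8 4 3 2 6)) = -1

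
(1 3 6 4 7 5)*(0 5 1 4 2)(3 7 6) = (0 5 4 6 2)(1 7)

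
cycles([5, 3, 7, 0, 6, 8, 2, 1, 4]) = (0 5 8 4 6 2 7 1 3)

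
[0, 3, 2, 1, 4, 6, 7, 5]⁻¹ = [0, 3, 2, 1, 4, 7, 5, 6]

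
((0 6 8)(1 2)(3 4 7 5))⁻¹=(0 8 6)(1 2)(3 5 7 4)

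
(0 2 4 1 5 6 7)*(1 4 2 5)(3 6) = (0 5 3 6 7)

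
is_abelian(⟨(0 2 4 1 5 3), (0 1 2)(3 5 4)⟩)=no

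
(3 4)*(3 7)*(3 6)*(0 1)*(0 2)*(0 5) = (0 1 2 5)(3 4 7 6)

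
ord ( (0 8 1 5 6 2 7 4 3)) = 9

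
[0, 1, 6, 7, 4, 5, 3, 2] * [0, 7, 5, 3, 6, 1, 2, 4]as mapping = [0→0, 1→7, 2→2, 3→4, 4→6, 5→1, 6→3, 7→5]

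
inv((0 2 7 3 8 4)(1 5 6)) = (0 4 8 3 7 2)(1 6 5)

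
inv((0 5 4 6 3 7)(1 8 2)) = (0 7 3 6 4 5)(1 2 8)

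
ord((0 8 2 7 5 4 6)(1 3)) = 14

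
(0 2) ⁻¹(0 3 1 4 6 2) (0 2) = (0 2 3 1 4 6) 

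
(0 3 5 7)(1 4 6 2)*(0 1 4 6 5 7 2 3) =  (1 6 3 7)(2 4 5)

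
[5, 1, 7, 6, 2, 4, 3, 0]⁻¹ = [7, 1, 4, 6, 5, 0, 3, 2]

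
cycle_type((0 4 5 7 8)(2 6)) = 2.5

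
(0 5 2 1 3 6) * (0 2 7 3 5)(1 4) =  (1 5 7 3 6 2 4)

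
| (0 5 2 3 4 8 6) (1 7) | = 14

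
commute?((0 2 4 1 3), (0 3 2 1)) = no:(0 2 4 1 3) * (0 3 2 1) = (0 1 2 4), (0 3 2 1) * (0 2 4 1 3) = (1 2 3 4)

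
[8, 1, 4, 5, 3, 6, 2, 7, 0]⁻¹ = [8, 1, 6, 4, 2, 3, 5, 7, 0]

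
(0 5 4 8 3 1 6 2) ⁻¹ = (0 2 6 1 3 8 4 5) 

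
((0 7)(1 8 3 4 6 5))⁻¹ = (0 7)(1 5 6 4 3 8)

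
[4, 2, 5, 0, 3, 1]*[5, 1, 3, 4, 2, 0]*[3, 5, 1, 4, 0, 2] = [1, 4, 3, 2, 0, 5]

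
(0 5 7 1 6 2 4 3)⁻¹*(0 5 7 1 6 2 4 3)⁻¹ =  (0 4 6 7)(1 5 3 2)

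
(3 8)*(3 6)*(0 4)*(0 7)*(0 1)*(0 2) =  (0 4 7 1 2)(3 8 6)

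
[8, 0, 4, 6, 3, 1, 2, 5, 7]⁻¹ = [1, 5, 6, 4, 2, 7, 3, 8, 0]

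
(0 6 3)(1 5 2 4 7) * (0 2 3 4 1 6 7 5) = (0 7 6 4 5 3 2 1)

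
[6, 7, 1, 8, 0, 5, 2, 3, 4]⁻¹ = [4, 2, 6, 7, 8, 5, 0, 1, 3]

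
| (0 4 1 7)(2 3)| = 4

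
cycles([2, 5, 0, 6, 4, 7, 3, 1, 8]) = (0 2)(1 5 7)(3 6)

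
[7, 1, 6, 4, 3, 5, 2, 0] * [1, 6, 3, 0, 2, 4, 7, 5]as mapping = [0→5, 1→6, 2→7, 3→2, 4→0, 5→4, 6→3, 7→1]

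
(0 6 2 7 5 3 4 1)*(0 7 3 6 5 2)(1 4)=(0 5 6)(1 7 2 3)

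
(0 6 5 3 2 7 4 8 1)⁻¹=(0 1 8 4 7 2 3 5 6)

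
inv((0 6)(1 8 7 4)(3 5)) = (0 6)(1 4 7 8)(3 5)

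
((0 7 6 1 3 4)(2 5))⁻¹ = (0 4 3 1 6 7)(2 5)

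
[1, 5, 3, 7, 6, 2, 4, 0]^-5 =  [1, 5, 3, 7, 6, 2, 4, 0]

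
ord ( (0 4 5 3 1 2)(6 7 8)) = 6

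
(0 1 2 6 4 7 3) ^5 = (0 7 6 1 3 4 2) 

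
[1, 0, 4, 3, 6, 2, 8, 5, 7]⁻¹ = [1, 0, 5, 3, 2, 7, 4, 8, 6]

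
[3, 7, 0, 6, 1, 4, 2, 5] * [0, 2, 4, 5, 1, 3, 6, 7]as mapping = [0→5, 1→7, 2→0, 3→6, 4→2, 5→1, 6→4, 7→3]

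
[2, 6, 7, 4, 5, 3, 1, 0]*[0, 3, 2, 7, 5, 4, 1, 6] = [2, 1, 6, 5, 4, 7, 3, 0]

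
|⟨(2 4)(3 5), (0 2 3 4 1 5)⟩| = 120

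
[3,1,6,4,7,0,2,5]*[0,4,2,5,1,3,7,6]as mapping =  [0→5,1→4,2→7,3→1,4→6,5→0,6→2,7→3]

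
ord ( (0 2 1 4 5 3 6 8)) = 8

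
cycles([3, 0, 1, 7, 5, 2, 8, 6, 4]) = (0 3 7 6 8 4 5 2 1)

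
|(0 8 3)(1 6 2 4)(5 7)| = 12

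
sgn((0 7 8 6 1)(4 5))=-1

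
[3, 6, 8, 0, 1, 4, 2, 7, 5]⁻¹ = [3, 4, 6, 0, 5, 8, 1, 7, 2]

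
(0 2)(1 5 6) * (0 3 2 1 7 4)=(0 1 5 6 7 4)(2 3)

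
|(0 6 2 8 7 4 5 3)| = 8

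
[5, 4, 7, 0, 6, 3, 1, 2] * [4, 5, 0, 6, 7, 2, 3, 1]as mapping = [0→2, 1→7, 2→1, 3→4, 4→3, 5→6, 6→5, 7→0]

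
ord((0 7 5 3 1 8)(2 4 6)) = 6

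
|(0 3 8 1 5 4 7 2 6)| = 9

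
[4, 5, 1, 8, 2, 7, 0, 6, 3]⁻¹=[6, 2, 4, 8, 0, 1, 7, 5, 3]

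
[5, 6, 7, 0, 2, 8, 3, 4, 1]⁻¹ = [3, 8, 4, 6, 7, 0, 1, 2, 5]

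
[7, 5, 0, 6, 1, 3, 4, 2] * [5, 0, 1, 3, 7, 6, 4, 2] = [2, 6, 5, 4, 0, 3, 7, 1]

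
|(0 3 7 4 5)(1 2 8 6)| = 20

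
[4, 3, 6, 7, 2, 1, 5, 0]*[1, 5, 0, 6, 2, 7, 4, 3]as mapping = [0→2, 1→6, 2→4, 3→3, 4→0, 5→5, 6→7, 7→1]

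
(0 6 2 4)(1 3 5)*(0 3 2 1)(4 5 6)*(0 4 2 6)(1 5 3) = (0 2 3)(1 6 5 4)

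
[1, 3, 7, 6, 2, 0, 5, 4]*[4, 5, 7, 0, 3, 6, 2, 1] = [5, 0, 1, 2, 7, 4, 6, 3]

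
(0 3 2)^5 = (0 2 3)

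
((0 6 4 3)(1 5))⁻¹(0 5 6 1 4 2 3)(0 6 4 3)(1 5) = (0 6 1 4 5 3 2)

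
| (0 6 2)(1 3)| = 6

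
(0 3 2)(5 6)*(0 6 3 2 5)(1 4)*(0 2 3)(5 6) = (0 3 6 2 5)(1 4)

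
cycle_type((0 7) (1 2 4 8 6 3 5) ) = 2.7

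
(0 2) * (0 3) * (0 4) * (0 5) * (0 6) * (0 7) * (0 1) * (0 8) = (0 2 3 4 5 6 7 1 8)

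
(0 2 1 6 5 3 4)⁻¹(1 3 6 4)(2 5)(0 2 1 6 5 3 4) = (0 6 4 5)(1 3)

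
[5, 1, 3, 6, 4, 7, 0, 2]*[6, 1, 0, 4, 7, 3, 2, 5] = [3, 1, 4, 2, 7, 5, 6, 0]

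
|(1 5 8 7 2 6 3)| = 7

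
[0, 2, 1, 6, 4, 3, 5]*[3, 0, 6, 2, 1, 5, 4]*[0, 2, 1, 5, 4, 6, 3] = [5, 3, 0, 4, 2, 1, 6]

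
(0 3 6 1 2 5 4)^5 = (0 5 1 3 4 2 6)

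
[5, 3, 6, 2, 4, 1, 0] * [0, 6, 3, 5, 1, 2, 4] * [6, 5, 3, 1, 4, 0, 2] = [3, 0, 4, 1, 5, 2, 6]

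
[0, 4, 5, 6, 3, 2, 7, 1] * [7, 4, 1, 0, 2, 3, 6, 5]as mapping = [0→7, 1→2, 2→3, 3→6, 4→0, 5→1, 6→5, 7→4]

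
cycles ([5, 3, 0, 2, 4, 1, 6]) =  (0 5 1 3 2)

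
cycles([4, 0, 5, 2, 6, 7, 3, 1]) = (0 4 6 3 2 5 7 1)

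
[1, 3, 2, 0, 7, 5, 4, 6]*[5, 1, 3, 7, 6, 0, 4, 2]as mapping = [0→1, 1→7, 2→3, 3→5, 4→2, 5→0, 6→6, 7→4]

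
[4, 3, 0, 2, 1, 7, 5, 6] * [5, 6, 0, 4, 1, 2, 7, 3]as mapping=[0→1, 1→4, 2→5, 3→0, 4→6, 5→3, 6→2, 7→7]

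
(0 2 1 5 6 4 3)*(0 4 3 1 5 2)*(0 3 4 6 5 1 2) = (0 3 6 4 2 1)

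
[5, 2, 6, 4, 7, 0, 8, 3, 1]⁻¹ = [5, 8, 1, 7, 3, 0, 2, 4, 6]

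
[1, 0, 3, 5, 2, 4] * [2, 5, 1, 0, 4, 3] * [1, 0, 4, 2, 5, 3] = [3, 4, 1, 2, 0, 5]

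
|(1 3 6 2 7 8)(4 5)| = 6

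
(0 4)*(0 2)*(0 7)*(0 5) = (0 4 2 7 5)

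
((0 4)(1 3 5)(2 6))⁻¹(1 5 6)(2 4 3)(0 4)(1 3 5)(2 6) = (0 5 6)(1 2 3)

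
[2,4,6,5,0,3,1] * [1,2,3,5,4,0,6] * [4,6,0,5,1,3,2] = [5,1,2,4,6,3,0]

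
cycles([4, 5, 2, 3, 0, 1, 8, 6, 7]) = (0 4)(1 5)(6 8 7)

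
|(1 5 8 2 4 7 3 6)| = 8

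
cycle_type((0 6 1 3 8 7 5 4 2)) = 9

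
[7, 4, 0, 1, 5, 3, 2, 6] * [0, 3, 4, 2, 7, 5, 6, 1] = [1, 7, 0, 3, 5, 2, 4, 6] 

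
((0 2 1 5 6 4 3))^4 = (0 6 2 4 1 3 5)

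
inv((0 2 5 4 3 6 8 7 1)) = (0 1 7 8 6 3 4 5 2)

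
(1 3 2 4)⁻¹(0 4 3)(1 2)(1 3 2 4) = (0 1 2)(3 4)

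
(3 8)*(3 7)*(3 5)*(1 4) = (1 4)(3 8 7 5)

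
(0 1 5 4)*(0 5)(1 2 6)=(0 2 6 1)(4 5)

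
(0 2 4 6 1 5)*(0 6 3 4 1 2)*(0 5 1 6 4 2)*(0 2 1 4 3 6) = (0 5 3 1 4 6 2)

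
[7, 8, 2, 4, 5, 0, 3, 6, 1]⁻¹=[5, 8, 2, 6, 3, 4, 7, 0, 1]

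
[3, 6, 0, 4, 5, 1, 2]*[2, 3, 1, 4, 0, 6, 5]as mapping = [0→4, 1→5, 2→2, 3→0, 4→6, 5→3, 6→1]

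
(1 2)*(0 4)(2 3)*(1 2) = (0 4)(1 3)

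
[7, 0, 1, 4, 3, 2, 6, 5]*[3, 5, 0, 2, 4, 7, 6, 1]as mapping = [0→1, 1→3, 2→5, 3→4, 4→2, 5→0, 6→6, 7→7]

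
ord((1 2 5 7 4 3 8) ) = 7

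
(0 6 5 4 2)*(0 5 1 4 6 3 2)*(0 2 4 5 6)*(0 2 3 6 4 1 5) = (0 6 5 2 4 3 1)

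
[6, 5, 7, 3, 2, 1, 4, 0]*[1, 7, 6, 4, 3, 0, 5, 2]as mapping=[0→5, 1→0, 2→2, 3→4, 4→6, 5→7, 6→3, 7→1]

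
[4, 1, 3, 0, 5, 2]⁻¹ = [3, 1, 5, 2, 0, 4]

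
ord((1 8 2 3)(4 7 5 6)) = 4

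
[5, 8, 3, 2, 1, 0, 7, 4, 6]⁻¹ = [5, 4, 3, 2, 7, 0, 8, 6, 1]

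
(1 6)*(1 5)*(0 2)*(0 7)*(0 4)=(0 2 7 4)(1 6 5)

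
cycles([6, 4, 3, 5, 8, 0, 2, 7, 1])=(0 6 2 3 5)(1 4 8)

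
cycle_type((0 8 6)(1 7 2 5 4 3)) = 3.6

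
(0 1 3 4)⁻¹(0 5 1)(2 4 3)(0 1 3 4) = (0 4 2)(1 5 3)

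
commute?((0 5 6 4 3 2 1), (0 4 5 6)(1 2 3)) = no:(0 5 6 4 3 2 1) * (0 4 5 6)(1 2 3) = (0 6 5)(1 4), (0 4 5 6)(1 2 3) * (0 5 6 4 3 2 1) = (0 3)(4 6 5)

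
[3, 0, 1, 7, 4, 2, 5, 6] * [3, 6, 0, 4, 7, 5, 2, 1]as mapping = [0→4, 1→3, 2→6, 3→1, 4→7, 5→0, 6→5, 7→2]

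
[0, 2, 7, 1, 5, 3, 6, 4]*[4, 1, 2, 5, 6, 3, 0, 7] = [4, 2, 7, 1, 3, 5, 0, 6]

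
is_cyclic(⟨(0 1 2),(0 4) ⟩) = no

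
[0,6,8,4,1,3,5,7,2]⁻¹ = [0,4,8,5,3,6,1,7,2]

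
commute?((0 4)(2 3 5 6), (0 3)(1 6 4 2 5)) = no:(0 4)(2 3 5 6) * (0 3)(1 6 4 2 5) = (0 2)(1 6 5 4 3), (0 3)(1 6 4 2 5) * (0 4)(2 3 5 6) = (0 5 1 2 6)(3 4)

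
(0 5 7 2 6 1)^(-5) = (0 5 7 2 6 1)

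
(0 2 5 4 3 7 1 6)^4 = (0 3)(1 5)(2 7)(4 6)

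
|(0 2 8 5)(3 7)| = 4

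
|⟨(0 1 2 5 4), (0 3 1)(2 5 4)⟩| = 60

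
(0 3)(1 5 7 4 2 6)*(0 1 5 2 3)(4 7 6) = (1 2 4 3)(5 6)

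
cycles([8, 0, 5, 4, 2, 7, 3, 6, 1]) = (0 8 1)(2 5 7 6 3 4)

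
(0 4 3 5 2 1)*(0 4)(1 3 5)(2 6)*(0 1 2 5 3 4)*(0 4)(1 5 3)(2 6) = (0 5 2)(1 4)(3 6)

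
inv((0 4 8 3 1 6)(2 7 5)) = (0 6 1 3 8 4)(2 5 7)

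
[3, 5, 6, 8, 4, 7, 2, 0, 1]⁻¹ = [7, 8, 6, 0, 4, 1, 2, 5, 3]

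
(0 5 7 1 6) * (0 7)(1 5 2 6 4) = (0 2 6 7 5)(1 4)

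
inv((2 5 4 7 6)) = (2 6 7 4 5)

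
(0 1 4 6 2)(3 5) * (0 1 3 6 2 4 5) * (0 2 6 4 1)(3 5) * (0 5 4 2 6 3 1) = (0 4 3 6)(2 5)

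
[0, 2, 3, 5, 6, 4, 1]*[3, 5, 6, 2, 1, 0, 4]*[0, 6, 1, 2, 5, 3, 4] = [2, 4, 1, 0, 5, 6, 3]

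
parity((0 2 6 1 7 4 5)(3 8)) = odd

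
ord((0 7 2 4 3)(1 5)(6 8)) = 10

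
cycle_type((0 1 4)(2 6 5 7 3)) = 3.5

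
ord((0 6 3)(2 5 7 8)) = 12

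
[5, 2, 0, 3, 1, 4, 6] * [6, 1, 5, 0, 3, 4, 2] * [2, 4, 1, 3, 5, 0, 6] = [5, 0, 6, 2, 4, 3, 1]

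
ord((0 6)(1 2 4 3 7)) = 10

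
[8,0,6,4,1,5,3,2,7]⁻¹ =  [1,4,7,6,3,5,2,8,0]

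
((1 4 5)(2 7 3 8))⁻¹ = (1 5 4)(2 8 3 7)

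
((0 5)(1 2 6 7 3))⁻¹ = (0 5)(1 3 7 6 2)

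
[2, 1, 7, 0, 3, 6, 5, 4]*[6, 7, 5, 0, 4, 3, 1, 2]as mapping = [0→5, 1→7, 2→2, 3→6, 4→0, 5→1, 6→3, 7→4]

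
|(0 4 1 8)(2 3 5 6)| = 4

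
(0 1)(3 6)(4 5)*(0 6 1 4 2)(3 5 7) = (0 4 7 3 1 6 5 2)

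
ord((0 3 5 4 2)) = 5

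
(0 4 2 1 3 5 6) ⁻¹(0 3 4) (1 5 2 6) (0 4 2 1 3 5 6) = (0 3 6 1) (2 4 5) 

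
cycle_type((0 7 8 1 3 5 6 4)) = 8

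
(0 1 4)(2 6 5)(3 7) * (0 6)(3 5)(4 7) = (0 1 7 5 2)(3 4 6)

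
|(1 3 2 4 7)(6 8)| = 10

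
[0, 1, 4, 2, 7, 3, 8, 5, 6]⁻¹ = [0, 1, 3, 5, 2, 7, 8, 4, 6]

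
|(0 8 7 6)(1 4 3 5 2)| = 20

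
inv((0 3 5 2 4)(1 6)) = (0 4 2 5 3)(1 6)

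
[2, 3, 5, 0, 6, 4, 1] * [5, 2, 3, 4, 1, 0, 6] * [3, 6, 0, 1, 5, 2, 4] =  [1, 5, 3, 2, 4, 6, 0]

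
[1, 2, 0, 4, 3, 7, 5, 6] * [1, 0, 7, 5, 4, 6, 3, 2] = [0, 7, 1, 4, 5, 2, 6, 3]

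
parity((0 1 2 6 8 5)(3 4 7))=odd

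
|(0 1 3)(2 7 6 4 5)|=15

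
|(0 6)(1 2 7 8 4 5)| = 6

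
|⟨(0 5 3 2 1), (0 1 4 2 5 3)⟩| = 720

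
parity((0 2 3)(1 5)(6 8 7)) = odd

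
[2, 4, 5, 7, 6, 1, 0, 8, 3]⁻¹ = [6, 5, 0, 8, 1, 2, 4, 3, 7]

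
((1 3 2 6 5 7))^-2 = (1 5 2)(3 7 6)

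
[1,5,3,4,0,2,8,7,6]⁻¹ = [4,0,5,2,3,1,8,7,6]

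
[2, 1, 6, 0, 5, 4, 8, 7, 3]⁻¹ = [3, 1, 0, 8, 5, 4, 2, 7, 6]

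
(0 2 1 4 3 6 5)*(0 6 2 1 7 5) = (0 1 4 3 2 7 5 6)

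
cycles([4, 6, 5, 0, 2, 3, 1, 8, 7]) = (0 4 2 5 3)(1 6)(7 8)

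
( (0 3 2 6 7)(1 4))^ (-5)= (1 4)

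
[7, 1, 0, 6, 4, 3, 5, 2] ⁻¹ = [2, 1, 7, 5, 4, 6, 3, 0] 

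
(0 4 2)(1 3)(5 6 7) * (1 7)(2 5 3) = (0 4 5 6 1 2)(3 7)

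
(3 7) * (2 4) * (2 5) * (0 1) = (0 1)(2 4 5)(3 7)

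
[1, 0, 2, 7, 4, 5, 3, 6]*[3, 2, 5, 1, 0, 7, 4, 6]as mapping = [0→2, 1→3, 2→5, 3→6, 4→0, 5→7, 6→1, 7→4]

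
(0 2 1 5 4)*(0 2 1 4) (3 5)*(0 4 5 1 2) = (0 2 5 4) (1 3) 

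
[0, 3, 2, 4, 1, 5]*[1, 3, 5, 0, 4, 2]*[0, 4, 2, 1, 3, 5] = [4, 0, 5, 3, 1, 2]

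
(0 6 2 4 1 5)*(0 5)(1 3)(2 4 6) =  (0 2 6 4 3 1)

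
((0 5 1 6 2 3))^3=(0 6)(1 3)(2 5)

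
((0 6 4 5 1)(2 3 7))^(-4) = (0 6 4 5 1)(2 7 3)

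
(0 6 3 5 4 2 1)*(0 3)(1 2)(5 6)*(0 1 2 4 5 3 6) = (0 3)(1 6)(2 4)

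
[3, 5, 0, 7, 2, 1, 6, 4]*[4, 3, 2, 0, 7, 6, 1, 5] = [0, 6, 4, 5, 2, 3, 1, 7]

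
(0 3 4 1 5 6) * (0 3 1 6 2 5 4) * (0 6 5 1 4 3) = (0 4 5 2 1 3 6)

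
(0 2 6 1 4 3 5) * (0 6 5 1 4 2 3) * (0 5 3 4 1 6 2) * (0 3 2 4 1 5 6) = (0 1 3)(4 6 5)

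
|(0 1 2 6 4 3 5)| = 7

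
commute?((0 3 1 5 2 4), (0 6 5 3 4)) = no:(0 3 1 5 2 4) * (0 6 5 3 4) = (0 4 6 5 2)(1 3), (0 6 5 3 4) * (0 3 1 5 2 4) = (0 6 2 4 3)(1 5)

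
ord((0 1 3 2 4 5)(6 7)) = 6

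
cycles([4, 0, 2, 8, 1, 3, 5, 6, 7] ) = (0 4 1)(3 8 7 6 5)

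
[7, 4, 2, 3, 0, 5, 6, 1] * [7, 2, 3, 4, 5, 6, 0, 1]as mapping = [0→1, 1→5, 2→3, 3→4, 4→7, 5→6, 6→0, 7→2]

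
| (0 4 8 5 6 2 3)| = 7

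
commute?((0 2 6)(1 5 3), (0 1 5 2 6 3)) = no:(0 2 6)(1 5 3) * (0 1 5 2 6 3) = (0 6 1 2 3 5), (0 1 5 2 6 3) * (0 2 6)(1 5 3) = (0 5 6 1 3 2)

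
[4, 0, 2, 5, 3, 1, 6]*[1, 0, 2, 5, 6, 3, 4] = [6, 1, 2, 3, 5, 0, 4] 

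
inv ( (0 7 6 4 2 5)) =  (0 5 2 4 6 7)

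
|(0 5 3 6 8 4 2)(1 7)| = 14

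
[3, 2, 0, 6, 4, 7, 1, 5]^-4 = [3, 2, 0, 6, 4, 5, 1, 7]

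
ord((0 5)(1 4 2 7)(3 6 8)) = 12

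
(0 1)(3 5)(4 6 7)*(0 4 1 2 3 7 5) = (0 2 3)(1 4 6 5 7)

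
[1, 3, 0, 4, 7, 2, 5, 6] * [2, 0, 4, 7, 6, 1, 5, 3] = [0, 7, 2, 6, 3, 4, 1, 5]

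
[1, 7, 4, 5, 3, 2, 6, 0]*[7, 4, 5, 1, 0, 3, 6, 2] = [4, 2, 0, 3, 1, 5, 6, 7]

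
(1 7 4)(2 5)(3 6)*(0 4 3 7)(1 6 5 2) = (0 4 6 7 3 5 1)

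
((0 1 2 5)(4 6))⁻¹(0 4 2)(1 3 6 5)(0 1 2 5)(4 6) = (0 2 3 4)(1 6 5)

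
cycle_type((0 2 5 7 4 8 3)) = 7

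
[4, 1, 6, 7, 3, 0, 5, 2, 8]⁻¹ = [5, 1, 7, 4, 0, 6, 2, 3, 8]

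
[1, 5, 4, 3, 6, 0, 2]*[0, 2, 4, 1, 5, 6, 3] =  [2, 6, 5, 1, 3, 0, 4]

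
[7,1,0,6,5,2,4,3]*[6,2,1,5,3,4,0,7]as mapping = [0→7,1→2,2→6,3→0,4→4,5→1,6→3,7→5]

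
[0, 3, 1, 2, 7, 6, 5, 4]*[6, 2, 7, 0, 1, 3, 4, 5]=[6, 0, 2, 7, 5, 4, 3, 1]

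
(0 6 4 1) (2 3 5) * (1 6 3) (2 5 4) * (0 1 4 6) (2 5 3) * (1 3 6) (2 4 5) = (0 4) (1 3) (2 5 6) 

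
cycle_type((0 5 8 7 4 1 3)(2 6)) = 2.7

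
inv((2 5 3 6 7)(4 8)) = (2 7 6 3 5)(4 8)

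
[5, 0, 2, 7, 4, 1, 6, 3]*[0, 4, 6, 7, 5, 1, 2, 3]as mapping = [0→1, 1→0, 2→6, 3→3, 4→5, 5→4, 6→2, 7→7]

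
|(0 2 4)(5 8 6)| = 3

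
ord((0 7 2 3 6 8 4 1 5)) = 9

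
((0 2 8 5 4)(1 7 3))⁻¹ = (0 4 5 8 2)(1 3 7)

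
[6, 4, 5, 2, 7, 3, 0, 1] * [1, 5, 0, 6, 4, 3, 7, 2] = [7, 4, 3, 0, 2, 6, 1, 5]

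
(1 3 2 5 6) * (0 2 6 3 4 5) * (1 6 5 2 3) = (0 3 5 1 4 2)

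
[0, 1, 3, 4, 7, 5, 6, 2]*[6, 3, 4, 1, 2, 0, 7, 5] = [6, 3, 1, 2, 5, 0, 7, 4]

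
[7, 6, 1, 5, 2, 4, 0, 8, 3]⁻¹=[6, 2, 4, 8, 5, 3, 1, 0, 7]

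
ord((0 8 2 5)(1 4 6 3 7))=20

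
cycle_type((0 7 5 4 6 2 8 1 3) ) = 9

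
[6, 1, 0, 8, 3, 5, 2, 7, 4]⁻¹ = [2, 1, 6, 4, 8, 5, 0, 7, 3]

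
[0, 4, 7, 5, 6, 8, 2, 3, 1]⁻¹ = [0, 8, 6, 7, 1, 3, 4, 2, 5]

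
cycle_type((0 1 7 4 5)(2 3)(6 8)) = 2^2.5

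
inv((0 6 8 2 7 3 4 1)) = (0 1 4 3 7 2 8 6)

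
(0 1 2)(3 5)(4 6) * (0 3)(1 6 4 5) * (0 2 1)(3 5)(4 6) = (0 4 6 3)(2 5)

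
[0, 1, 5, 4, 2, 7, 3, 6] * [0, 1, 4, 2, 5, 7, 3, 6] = [0, 1, 7, 5, 4, 6, 2, 3]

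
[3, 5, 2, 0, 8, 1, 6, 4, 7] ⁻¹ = [3, 5, 2, 0, 7, 1, 6, 8, 4] 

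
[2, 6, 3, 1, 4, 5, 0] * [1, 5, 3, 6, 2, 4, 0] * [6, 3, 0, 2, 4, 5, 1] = [2, 6, 1, 5, 0, 4, 3]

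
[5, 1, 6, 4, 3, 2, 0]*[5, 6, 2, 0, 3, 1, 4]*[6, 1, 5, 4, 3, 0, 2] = [1, 2, 3, 4, 6, 5, 0]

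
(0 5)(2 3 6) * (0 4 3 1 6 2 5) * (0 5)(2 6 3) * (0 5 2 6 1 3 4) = (0 2 3 1 4 6 5)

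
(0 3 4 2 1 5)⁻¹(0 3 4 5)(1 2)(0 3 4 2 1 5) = (0 3 4 2)(1 5)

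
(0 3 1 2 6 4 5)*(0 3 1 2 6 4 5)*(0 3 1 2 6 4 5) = (0 2 5 1 4 3 6)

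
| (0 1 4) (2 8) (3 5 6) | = 6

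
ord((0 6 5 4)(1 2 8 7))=4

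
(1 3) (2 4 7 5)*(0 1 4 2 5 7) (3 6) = (0 1 6 3 4) 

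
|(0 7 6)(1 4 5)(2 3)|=6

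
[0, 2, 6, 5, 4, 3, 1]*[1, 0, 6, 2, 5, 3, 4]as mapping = [0→1, 1→6, 2→4, 3→3, 4→5, 5→2, 6→0]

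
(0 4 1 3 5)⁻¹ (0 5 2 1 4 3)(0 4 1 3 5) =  (0 2 3 1 5 4)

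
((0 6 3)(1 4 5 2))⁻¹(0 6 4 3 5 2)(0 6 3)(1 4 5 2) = (0 2 1 6 3 5)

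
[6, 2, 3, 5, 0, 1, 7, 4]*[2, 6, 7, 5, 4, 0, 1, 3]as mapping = [0→1, 1→7, 2→5, 3→0, 4→2, 5→6, 6→3, 7→4]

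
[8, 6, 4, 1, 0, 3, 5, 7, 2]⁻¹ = [4, 3, 8, 5, 2, 6, 1, 7, 0]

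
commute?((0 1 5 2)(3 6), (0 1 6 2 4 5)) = no:(0 1 5 2)(3 6) * (0 1 6 2 4 5) = (0 6 3 2 1)(4 5), (0 1 6 2 4 5) * (0 1 5 2)(3 6) = (0 5 1 3 6)(2 4)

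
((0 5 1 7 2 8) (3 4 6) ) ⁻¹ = (0 8 2 7 1 5) (3 6 4) 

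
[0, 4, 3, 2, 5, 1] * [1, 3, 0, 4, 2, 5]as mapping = [0→1, 1→2, 2→4, 3→0, 4→5, 5→3]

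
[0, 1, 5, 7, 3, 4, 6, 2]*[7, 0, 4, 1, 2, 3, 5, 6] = [7, 0, 3, 6, 1, 2, 5, 4]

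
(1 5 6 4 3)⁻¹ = (1 3 4 6 5)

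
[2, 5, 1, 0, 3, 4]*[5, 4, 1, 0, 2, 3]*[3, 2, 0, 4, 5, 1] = [2, 4, 5, 1, 3, 0]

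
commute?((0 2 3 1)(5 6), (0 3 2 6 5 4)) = no:(0 2 3 1)(5 6) * (0 3 2 6 5 4) = (0 6 4)(1 3), (0 3 2 6 5 4) * (0 2 3 1)(5 6) = (0 1)(2 5 4)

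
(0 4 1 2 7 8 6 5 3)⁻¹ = (0 3 5 6 8 7 2 1 4)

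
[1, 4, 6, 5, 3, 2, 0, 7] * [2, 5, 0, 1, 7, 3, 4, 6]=[5, 7, 4, 3, 1, 0, 2, 6]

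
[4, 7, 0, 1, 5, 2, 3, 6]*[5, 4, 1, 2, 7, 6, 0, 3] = [7, 3, 5, 4, 6, 1, 2, 0]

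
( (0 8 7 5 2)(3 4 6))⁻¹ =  (0 2 5 7 8)(3 6 4)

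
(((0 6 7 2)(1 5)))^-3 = (0 6 7 2)(1 5)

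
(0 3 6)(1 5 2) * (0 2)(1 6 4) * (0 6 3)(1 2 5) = (2 3 4)(5 6)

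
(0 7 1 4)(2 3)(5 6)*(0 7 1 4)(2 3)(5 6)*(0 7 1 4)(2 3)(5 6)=(0 4 1 7)(2 3)(5 6)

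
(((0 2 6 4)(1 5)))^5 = (0 2 6 4)(1 5)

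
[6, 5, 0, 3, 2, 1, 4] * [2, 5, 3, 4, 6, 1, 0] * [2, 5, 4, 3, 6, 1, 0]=[2, 5, 4, 6, 3, 1, 0]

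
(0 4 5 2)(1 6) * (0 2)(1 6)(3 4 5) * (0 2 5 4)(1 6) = (0 4 3)(1 6)(2 5)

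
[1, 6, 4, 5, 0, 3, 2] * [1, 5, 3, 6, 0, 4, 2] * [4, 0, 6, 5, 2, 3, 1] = [3, 6, 4, 2, 0, 1, 5]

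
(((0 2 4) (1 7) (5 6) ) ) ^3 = (1 7) (5 6) 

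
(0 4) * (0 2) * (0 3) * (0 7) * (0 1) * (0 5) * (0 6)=(0 4 2 3 7 1 5 6) 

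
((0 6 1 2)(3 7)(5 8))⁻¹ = (0 2 1 6)(3 7)(5 8)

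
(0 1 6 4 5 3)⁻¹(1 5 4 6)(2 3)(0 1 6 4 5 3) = (0 2)(3 5 4 6)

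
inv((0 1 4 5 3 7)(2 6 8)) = (0 7 3 5 4 1)(2 8 6)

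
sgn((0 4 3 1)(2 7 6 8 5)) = -1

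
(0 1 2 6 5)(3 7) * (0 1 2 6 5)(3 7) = (0 2 5 1 6)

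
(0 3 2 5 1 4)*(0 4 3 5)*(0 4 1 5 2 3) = (0 2 4 1)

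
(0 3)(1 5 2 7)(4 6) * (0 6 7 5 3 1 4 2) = (0 1 3 6 2 5)(4 7)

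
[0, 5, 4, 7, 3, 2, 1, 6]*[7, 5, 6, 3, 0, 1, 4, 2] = [7, 1, 0, 2, 3, 6, 5, 4]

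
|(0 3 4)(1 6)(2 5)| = 6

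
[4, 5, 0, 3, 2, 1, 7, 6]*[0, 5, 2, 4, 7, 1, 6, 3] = [7, 1, 0, 4, 2, 5, 3, 6]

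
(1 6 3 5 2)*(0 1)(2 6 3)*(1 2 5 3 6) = (0 2)(1 6 5)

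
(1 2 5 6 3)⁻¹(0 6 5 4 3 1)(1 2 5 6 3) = (0 3 6 4 1 2)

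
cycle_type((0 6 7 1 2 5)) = 6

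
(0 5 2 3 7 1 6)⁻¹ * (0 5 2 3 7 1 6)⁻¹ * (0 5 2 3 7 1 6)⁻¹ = (0 7 5 1 2 6 3)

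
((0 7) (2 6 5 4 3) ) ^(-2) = (2 4 6 3 5) 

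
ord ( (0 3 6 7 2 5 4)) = 7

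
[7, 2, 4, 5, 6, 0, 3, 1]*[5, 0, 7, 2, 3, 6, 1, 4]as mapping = [0→4, 1→7, 2→3, 3→6, 4→1, 5→5, 6→2, 7→0]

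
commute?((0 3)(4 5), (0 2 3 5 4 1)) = no:(0 3)(4 5) * (0 2 3 5 4 1) = (0 5 1)(2 3), (0 2 3 5 4 1) * (0 3)(4 5) = (0 2)(1 3 4)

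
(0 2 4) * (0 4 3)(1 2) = (0 1 2 3)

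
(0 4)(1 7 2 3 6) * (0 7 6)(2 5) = (0 4 7 5 2 3)(1 6)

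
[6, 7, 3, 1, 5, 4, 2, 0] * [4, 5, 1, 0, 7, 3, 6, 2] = [6, 2, 0, 5, 3, 7, 1, 4]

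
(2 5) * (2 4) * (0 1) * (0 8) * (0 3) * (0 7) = (0 1 8 3 7)(2 5 4)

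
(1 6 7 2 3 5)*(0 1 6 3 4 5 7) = (0 1 3 7 2 4 5 6)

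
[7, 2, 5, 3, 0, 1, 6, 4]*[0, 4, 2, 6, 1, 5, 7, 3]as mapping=[0→3, 1→2, 2→5, 3→6, 4→0, 5→4, 6→7, 7→1]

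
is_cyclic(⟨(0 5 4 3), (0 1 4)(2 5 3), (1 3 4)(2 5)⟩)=no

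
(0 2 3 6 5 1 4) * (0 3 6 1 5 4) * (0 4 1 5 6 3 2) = (1 4 2 3 5 6)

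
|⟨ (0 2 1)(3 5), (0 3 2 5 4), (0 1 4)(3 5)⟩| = 720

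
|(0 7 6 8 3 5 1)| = 7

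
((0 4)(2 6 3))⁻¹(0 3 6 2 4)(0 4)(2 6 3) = (0 4 2 3 6)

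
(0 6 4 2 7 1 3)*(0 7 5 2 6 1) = (0 1 3 7)(2 5)(4 6)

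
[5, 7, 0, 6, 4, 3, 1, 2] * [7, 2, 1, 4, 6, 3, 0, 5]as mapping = [0→3, 1→5, 2→7, 3→0, 4→6, 5→4, 6→2, 7→1]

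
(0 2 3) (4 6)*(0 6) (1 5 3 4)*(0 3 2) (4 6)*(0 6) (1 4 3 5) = (0 6 4 5 2) 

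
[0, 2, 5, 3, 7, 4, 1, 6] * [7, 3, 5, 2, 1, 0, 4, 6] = [7, 5, 0, 2, 6, 1, 3, 4]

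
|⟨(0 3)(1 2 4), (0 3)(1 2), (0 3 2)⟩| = 120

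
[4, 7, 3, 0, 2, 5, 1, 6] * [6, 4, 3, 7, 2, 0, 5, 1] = [2, 1, 7, 6, 3, 0, 4, 5]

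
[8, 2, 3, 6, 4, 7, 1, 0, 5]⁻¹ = [7, 6, 1, 2, 4, 8, 3, 5, 0]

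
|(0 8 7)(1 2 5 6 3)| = 15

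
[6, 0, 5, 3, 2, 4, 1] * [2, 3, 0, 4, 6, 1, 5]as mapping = [0→5, 1→2, 2→1, 3→4, 4→0, 5→6, 6→3]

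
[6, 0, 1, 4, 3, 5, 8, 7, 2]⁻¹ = [1, 2, 8, 4, 3, 5, 0, 7, 6]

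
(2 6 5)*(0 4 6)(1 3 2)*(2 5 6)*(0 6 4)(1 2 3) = (2 6 4 3 5)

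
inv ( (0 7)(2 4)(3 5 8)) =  (0 7)(2 4)(3 8 5)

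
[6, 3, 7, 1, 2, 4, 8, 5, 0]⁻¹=[8, 3, 4, 1, 5, 7, 0, 2, 6]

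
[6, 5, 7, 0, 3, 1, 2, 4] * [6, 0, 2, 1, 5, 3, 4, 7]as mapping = [0→4, 1→3, 2→7, 3→6, 4→1, 5→0, 6→2, 7→5]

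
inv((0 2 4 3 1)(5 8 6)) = (0 1 3 4 2)(5 6 8)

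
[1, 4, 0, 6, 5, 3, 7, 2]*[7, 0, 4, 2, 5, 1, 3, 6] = [0, 5, 7, 3, 1, 2, 6, 4]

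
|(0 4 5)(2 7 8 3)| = 12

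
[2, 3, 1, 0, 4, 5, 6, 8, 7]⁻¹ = [3, 2, 0, 1, 4, 5, 6, 8, 7]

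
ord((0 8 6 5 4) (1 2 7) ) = 15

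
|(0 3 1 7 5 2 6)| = 7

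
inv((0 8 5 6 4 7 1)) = (0 1 7 4 6 5 8)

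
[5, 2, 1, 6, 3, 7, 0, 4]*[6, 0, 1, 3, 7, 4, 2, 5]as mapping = [0→4, 1→1, 2→0, 3→2, 4→3, 5→5, 6→6, 7→7]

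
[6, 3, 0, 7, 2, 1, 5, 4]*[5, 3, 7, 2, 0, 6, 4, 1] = [4, 2, 5, 1, 7, 3, 6, 0]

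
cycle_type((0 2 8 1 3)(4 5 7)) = 3.5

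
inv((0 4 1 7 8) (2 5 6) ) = (0 8 7 1 4) (2 6 5) 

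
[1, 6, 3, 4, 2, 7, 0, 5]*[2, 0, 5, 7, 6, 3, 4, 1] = [0, 4, 7, 6, 5, 1, 2, 3]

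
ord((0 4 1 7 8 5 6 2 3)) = 9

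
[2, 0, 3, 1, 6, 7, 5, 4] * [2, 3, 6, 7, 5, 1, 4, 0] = [6, 2, 7, 3, 4, 0, 1, 5]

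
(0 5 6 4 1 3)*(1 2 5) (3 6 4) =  (0 1 6 3) (2 5 4) 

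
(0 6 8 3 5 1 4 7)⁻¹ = (0 7 4 1 5 3 8 6)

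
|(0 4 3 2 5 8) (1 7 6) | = 6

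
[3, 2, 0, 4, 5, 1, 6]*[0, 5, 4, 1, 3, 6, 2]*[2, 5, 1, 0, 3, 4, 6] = [5, 3, 2, 0, 6, 4, 1] 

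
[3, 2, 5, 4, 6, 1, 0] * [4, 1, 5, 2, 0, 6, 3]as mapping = [0→2, 1→5, 2→6, 3→0, 4→3, 5→1, 6→4]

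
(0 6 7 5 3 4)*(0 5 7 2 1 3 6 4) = (0 4 5 6 2 1 3)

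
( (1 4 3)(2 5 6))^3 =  ()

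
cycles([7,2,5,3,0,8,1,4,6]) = (0 7 4)(1 2 5 8 6)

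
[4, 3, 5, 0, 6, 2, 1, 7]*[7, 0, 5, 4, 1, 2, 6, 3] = [1, 4, 2, 7, 6, 5, 0, 3]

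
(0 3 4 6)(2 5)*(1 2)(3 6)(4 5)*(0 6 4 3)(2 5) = (0 4)(1 5)(2 3)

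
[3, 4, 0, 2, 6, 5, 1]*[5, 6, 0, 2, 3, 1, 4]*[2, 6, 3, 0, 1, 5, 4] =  [3, 0, 5, 2, 1, 6, 4]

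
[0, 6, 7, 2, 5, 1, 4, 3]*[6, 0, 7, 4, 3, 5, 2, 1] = [6, 2, 1, 7, 5, 0, 3, 4]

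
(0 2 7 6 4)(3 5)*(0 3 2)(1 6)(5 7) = (1 6 4 3 7)(2 5)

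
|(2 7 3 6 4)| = 5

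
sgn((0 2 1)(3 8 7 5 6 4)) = -1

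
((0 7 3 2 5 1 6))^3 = (0 2 6 3 1 7 5)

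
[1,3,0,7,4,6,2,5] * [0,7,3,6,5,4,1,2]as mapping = [0→7,1→6,2→0,3→2,4→5,5→1,6→3,7→4]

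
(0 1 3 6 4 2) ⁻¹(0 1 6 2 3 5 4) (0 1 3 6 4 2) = (0 6 5 2 1 3 4) 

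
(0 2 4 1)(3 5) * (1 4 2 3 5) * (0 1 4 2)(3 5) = (0 5 3 4 2)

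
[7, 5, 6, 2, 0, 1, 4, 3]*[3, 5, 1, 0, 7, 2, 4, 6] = [6, 2, 4, 1, 3, 5, 7, 0]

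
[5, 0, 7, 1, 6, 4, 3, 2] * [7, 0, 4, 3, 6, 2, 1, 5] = [2, 7, 5, 0, 1, 6, 3, 4]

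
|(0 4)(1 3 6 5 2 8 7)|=14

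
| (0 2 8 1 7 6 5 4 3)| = 9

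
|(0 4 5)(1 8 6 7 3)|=15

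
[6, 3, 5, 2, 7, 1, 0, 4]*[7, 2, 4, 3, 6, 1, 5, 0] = [5, 3, 1, 4, 0, 2, 7, 6]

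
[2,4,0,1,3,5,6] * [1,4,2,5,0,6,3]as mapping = [0→2,1→0,2→1,3→4,4→5,5→6,6→3]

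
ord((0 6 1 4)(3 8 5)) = 12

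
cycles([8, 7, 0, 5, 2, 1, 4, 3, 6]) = (0 8 6 4 2)(1 7 3 5)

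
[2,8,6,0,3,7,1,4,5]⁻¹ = [3,6,0,4,7,8,2,5,1]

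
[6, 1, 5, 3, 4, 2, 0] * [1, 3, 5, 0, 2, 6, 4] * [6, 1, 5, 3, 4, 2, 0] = [4, 3, 0, 6, 5, 2, 1]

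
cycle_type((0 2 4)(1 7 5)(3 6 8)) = 3^3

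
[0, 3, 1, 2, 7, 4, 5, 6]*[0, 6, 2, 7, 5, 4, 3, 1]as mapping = [0→0, 1→7, 2→6, 3→2, 4→1, 5→5, 6→4, 7→3]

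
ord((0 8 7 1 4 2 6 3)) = 8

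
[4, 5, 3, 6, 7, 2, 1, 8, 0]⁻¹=[8, 6, 5, 2, 0, 1, 3, 4, 7]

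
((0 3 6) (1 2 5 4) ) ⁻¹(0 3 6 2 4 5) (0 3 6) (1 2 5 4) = (0 5 1 4 3 6) 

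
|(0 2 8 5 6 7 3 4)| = 8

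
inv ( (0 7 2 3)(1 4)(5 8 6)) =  (0 3 2 7)(1 4)(5 6 8)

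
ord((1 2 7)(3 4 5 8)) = 12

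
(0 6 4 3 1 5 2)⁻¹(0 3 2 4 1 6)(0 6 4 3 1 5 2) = (0 3 5 4 6 1)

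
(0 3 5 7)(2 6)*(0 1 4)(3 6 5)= (0 6 2 5 7 1 4)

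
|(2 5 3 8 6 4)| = 6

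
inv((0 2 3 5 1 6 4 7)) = (0 7 4 6 1 5 3 2)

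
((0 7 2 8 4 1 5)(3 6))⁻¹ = (0 5 1 4 8 2 7)(3 6)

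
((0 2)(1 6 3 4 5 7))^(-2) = (1 5 3)(4 6 7)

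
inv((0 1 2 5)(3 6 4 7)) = (0 5 2 1)(3 7 4 6)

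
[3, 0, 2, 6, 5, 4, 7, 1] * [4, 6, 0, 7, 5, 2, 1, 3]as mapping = [0→7, 1→4, 2→0, 3→1, 4→2, 5→5, 6→3, 7→6]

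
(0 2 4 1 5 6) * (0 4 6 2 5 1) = (0 5 2 6 4)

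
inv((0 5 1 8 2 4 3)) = (0 3 4 2 8 1 5)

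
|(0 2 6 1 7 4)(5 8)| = 6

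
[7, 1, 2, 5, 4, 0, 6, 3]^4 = [0, 1, 2, 3, 4, 5, 6, 7]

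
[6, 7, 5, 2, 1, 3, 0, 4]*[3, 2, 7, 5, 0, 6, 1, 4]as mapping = [0→1, 1→4, 2→6, 3→7, 4→2, 5→5, 6→3, 7→0]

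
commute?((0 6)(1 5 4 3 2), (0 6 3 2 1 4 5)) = no:(0 6)(1 5 4 3 2)*(0 6 3 2 1 4 5) = (0 3 1)(2 4), (0 6 3 2 1 4 5)*(0 6)(1 5 4 3 2) = (1 3)(2 5 6)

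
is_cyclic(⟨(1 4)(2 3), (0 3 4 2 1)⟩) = no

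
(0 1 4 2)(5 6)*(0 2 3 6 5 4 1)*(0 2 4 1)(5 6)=(0 2 4 3 5 6 1)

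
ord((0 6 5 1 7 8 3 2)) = 8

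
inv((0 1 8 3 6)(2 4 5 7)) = (0 6 3 8 1)(2 7 5 4)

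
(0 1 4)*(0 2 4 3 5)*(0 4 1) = (1 3 5 4 2)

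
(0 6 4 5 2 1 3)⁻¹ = (0 3 1 2 5 4 6)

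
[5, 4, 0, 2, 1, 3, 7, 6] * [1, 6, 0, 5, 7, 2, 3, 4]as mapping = [0→2, 1→7, 2→1, 3→0, 4→6, 5→5, 6→4, 7→3]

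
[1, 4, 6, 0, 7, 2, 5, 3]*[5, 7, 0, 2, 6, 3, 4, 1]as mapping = [0→7, 1→6, 2→4, 3→5, 4→1, 5→0, 6→3, 7→2]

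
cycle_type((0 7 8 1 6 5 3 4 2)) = 9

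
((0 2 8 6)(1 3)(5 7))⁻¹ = (0 6 8 2)(1 3)(5 7)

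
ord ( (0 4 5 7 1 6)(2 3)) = 6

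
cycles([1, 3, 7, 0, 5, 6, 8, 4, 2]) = (0 1 3)(2 7 4 5 6 8)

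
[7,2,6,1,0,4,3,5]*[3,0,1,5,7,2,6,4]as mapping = [0→4,1→1,2→6,3→0,4→3,5→7,6→5,7→2]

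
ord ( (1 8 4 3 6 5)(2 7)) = 6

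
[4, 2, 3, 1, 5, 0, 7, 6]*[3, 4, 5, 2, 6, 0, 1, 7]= [6, 5, 2, 4, 0, 3, 7, 1]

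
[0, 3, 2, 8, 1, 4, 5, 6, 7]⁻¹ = [0, 4, 2, 1, 5, 6, 7, 8, 3]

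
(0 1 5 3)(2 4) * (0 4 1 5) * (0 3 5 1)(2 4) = (0 1 3 2)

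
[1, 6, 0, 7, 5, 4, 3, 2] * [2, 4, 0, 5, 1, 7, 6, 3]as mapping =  [0→4, 1→6, 2→2, 3→3, 4→7, 5→1, 6→5, 7→0]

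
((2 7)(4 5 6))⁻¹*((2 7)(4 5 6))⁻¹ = (4 5 6)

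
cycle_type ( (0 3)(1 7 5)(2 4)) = 2^2.3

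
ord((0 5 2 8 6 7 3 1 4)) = 9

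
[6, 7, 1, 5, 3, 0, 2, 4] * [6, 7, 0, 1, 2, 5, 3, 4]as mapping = [0→3, 1→4, 2→7, 3→5, 4→1, 5→6, 6→0, 7→2]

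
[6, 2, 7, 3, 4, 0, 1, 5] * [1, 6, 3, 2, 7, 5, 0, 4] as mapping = [0→0, 1→3, 2→4, 3→2, 4→7, 5→1, 6→6, 7→5] 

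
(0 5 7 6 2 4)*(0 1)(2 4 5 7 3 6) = (0 7 2 5 3 6 4 1)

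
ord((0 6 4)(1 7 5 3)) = 12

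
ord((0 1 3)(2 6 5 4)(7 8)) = 12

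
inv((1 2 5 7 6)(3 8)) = (1 6 7 5 2)(3 8)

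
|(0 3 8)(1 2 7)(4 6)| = 6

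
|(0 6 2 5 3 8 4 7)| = 8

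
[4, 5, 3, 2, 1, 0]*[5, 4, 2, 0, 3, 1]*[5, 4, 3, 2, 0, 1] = [2, 4, 5, 3, 0, 1]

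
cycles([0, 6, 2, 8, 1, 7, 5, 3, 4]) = (1 6 5 7 3 8 4)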